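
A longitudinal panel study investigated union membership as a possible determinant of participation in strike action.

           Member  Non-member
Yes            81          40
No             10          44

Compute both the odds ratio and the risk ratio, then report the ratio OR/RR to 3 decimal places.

4.767

Reading the table with exposure as columns: a = 81 (Member, case), b = 10 (Member, non-case), c = 40 (Non-member, case), d = 44.
OR = (81·44)/(10·40) = 3564/400 = 8.91000
Risk in exposed = 81/91 = 0.89011; risk in unexposed = 40/84 = 0.47619; RR = 1.86923
OR/RR = 8.91000 / 1.86923 = 4.76667
The outcome is not rare, so the OR lies further from 1 than the RR.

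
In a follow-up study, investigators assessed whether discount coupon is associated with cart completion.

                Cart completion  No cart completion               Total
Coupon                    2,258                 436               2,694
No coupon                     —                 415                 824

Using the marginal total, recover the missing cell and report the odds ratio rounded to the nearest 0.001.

5.255

The missing cell is in the unexposed row: 824 − 415 = 409.
So a = 2258, b = 436, c = 409, d = 415.
OR = (a·d)/(b·c) = (2258 × 415) / (436 × 409) = 937070 / 178324 = 5.25487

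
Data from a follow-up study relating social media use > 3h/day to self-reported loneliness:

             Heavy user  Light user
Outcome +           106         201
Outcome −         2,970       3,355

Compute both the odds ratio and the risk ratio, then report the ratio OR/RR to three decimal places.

0.977

Reading the table with exposure as columns: a = 106 (Heavy user, case), b = 2970 (Heavy user, non-case), c = 201 (Light user, case), d = 3355.
OR = (106·3355)/(2970·201) = 355630/596970 = 0.59573
Risk in exposed = 106/3076 = 0.03446; risk in unexposed = 201/3556 = 0.05652; RR = 0.60966
OR/RR = 0.59573 / 0.60966 = 0.97715
The outcome is rare in both groups, so OR ≈ RR (ratio near 1).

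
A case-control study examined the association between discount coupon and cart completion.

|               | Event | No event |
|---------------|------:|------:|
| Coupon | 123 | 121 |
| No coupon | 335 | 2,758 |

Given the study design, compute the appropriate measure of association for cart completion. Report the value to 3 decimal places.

8.369

Cells: a = 123, b = 121, c = 335, d = 2758.
This is a case-control study: participants were sampled on outcome status, so risks in the source population cannot be estimated directly — relative risk is not valid here. The odds ratio is the appropriate measure.
OR = (a·d)/(b·c) = (123 × 2758) / (121 × 335) = 339234 / 40535 = 8.36892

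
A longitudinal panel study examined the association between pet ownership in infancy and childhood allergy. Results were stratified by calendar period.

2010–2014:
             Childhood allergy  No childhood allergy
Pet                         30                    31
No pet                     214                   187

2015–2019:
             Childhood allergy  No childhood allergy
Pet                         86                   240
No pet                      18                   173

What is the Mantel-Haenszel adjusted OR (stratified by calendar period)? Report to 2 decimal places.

1.80

OR_MH = Σ(aᵢdᵢ/nᵢ) / Σ(bᵢcᵢ/nᵢ), where nᵢ is the stratum total.
Stratum 1 (2010–2014): n = 462; a·d/n = 30·187/462 = 12.1429; b·c/n = 31·214/462 = 14.3593
Stratum 2 (2015–2019): n = 517; a·d/n = 86·173/517 = 28.7776; b·c/n = 240·18/517 = 8.3559
OR_MH = (12.1429 + 28.7776) / (14.3593 + 8.3559) = 40.9204 / 22.7152 = 1.80145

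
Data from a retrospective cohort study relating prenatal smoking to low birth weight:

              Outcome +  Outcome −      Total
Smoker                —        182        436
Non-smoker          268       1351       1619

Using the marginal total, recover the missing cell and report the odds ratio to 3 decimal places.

The missing cell is in the exposed row: 436 − 182 = 254.
So a = 254, b = 182, c = 268, d = 1351.
OR = (a·d)/(b·c) = (254 × 1351) / (182 × 268) = 343154 / 48776 = 7.03530

7.035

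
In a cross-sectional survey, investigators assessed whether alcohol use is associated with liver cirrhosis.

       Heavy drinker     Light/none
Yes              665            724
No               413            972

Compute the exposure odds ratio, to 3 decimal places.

2.162

Reading the table with exposure as columns: a = 665 (Heavy drinker, case), b = 413 (Heavy drinker, non-case), c = 724 (Light/none, case), d = 972.
OR = (a·d)/(b·c) = (665 × 972) / (413 × 724) = 646380 / 299012 = 2.16172
The odds of liver cirrhosis are about 2.16 times as high in the heavy drinker group.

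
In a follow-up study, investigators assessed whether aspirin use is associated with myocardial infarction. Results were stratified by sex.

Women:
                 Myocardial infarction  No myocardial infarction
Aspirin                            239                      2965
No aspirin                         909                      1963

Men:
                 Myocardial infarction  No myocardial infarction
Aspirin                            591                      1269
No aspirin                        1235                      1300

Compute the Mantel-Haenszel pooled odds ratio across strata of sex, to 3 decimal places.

OR_MH = Σ(aᵢdᵢ/nᵢ) / Σ(bᵢcᵢ/nᵢ), where nᵢ is the stratum total.
Stratum 1 (Women): n = 6076; a·d/n = 239·1963/6076 = 77.2148; b·c/n = 2965·909/6076 = 443.5788
Stratum 2 (Men): n = 4395; a·d/n = 591·1300/4395 = 174.8123; b·c/n = 1269·1235/4395 = 356.5904
OR_MH = (77.2148 + 174.8123) / (443.5788 + 356.5904) = 252.0271 / 800.1693 = 0.31497

0.315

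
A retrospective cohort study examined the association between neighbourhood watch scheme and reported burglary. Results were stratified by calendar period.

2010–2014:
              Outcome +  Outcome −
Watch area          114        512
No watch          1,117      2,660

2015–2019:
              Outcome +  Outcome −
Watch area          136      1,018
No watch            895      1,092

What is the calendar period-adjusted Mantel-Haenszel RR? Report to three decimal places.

0.377

RR_MH = Σ(aᵢ·n₀ᵢ/nᵢ) / Σ(cᵢ·n₁ᵢ/nᵢ), with n₁ᵢ = aᵢ+bᵢ (exposed), n₀ᵢ = cᵢ+dᵢ (unexposed), nᵢ = n₁ᵢ+n₀ᵢ.
Stratum 1 (2010–2014): n₁ = 626, n₀ = 3777, n = 4403; a·n₀/n = 114·3777/4403 = 97.7920; c·n₁/n = 1117·626/4403 = 158.8104
Stratum 2 (2015–2019): n₁ = 1154, n₀ = 1987, n = 3141; a·n₀/n = 136·1987/3141 = 86.0337; c·n₁/n = 895·1154/3141 = 328.8220
RR_MH = (97.7920 + 86.0337) / (158.8104 + 328.8220) = 183.8257 / 487.6324 = 0.37698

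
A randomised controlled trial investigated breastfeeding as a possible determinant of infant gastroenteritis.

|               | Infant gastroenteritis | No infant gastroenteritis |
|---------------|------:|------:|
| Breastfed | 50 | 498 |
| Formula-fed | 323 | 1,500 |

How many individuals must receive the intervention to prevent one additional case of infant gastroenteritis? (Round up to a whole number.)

12

Risk in treated group = 50/548 = 0.09124; risk in control = 323/1823 = 0.17718.
Absolute risk reduction = 0.17718 − 0.09124 = 0.08594
NNT = 1 / ARR = 1 / 0.08594 = 11.636 → round up → 12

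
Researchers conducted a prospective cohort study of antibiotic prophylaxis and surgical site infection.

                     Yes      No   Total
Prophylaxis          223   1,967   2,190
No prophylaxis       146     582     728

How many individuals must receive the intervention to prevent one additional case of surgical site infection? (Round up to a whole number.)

11

Risk in treated group = 223/2190 = 0.10183; risk in control = 146/728 = 0.20055.
Absolute risk reduction = 0.20055 − 0.10183 = 0.09872
NNT = 1 / ARR = 1 / 0.09872 = 10.129 → round up → 11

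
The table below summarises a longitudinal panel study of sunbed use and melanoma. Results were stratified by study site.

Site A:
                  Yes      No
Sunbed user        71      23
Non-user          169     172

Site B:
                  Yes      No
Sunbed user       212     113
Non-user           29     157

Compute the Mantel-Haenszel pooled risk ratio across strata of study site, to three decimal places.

2.417

RR_MH = Σ(aᵢ·n₀ᵢ/nᵢ) / Σ(cᵢ·n₁ᵢ/nᵢ), with n₁ᵢ = aᵢ+bᵢ (exposed), n₀ᵢ = cᵢ+dᵢ (unexposed), nᵢ = n₁ᵢ+n₀ᵢ.
Stratum 1 (Site A): n₁ = 94, n₀ = 341, n = 435; a·n₀/n = 71·341/435 = 55.6575; c·n₁/n = 169·94/435 = 36.5195
Stratum 2 (Site B): n₁ = 325, n₀ = 186, n = 511; a·n₀/n = 212·186/511 = 77.1663; c·n₁/n = 29·325/511 = 18.4442
RR_MH = (55.6575 + 77.1663) / (36.5195 + 18.4442) = 132.8238 / 54.9638 = 2.41657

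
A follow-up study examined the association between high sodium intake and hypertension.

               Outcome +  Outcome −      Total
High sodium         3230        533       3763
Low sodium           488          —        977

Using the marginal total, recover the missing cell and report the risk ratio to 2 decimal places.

1.72

The missing cell is in the unexposed row: 977 − 488 = 489.
So a = 3230, b = 533, c = 488, d = 489.
RR = [a/(a+b)] / [c/(c+d)] = (3230/3763) / (488/977) = 0.85836/0.49949 = 1.71847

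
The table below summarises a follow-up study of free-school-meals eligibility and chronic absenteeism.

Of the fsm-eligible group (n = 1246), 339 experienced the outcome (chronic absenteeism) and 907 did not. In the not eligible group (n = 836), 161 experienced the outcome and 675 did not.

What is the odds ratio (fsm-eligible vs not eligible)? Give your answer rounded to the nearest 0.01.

1.57

From the description: a = 339, b = 907, c = 161, d = 675.
OR = (a·d)/(b·c) = (339 × 675) / (907 × 161) = 228825 / 146027 = 1.56700
The odds of chronic absenteeism are about 1.57 times as high in the fsm-eligible group.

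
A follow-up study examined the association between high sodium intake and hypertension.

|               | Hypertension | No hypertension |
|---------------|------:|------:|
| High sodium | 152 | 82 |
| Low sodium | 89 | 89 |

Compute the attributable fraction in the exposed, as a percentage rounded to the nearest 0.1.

23.0

Cells: a = 152, b = 82, c = 89, d = 89.
Risk in exposed = 152/234 = 0.64957; risk in unexposed = 89/178 = 0.50000.
RR = 0.64957/0.50000 = 1.29915
AR% = (RR − 1)/RR × 100 = (1.29915 − 1)/1.29915 × 100 = 23.0263%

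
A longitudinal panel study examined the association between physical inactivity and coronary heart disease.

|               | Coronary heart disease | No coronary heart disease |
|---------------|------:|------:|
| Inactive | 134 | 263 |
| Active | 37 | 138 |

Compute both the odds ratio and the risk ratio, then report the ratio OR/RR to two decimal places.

Cells: a = 134, b = 263, c = 37, d = 138.
OR = (134·138)/(263·37) = 18492/9731 = 1.90032
Risk in exposed = 134/397 = 0.33753; risk in unexposed = 37/175 = 0.21143; RR = 1.59643
OR/RR = 1.90032 / 1.59643 = 1.19035
The outcome is not rare, so the OR lies further from 1 than the RR.

1.19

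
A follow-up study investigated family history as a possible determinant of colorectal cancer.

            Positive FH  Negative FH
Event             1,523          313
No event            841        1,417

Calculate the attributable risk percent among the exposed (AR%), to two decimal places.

71.92

Reading the table with exposure as columns: a = 1523 (Positive FH, case), b = 841 (Positive FH, non-case), c = 313 (Negative FH, case), d = 1417.
Risk in exposed = 1523/2364 = 0.64425; risk in unexposed = 313/1730 = 0.18092.
RR = 0.64425/0.18092 = 3.56085
AR% = (RR − 1)/RR × 100 = (3.56085 − 1)/3.56085 × 100 = 71.9169%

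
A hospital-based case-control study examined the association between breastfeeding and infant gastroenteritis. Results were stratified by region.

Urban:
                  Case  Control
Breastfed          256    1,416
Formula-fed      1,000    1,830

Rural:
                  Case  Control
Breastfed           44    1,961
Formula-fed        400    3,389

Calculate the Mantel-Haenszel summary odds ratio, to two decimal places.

0.29

OR_MH = Σ(aᵢdᵢ/nᵢ) / Σ(bᵢcᵢ/nᵢ), where nᵢ is the stratum total.
Stratum 1 (Urban): n = 4502; a·d/n = 256·1830/4502 = 104.0604; b·c/n = 1416·1000/4502 = 314.5269
Stratum 2 (Rural): n = 5794; a·d/n = 44·3389/5794 = 25.7363; b·c/n = 1961·400/5794 = 135.3814
OR_MH = (104.0604 + 25.7363) / (314.5269 + 135.3814) = 129.7967 / 449.9083 = 0.28850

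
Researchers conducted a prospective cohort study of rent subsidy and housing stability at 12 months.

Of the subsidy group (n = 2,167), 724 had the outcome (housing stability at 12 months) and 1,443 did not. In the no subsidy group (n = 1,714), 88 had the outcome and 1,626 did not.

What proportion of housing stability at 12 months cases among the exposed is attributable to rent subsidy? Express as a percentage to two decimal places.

84.63

From the description: a = 724, b = 1443, c = 88, d = 1626.
Risk in exposed = 724/2167 = 0.33410; risk in unexposed = 88/1714 = 0.05134.
RR = 0.33410/0.05134 = 6.50740
AR% = (RR − 1)/RR × 100 = (6.50740 − 1)/6.50740 × 100 = 84.6329%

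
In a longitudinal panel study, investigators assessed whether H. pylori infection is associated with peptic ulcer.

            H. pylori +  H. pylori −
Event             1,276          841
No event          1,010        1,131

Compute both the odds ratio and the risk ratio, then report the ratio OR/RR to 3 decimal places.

1.298

Reading the table with exposure as columns: a = 1276 (H. pylori +, case), b = 1010 (H. pylori +, non-case), c = 841 (H. pylori −, case), d = 1131.
OR = (1276·1131)/(1010·841) = 1443156/849410 = 1.69901
Risk in exposed = 1276/2286 = 0.55818; risk in unexposed = 841/1972 = 0.42647; RR = 1.30884
OR/RR = 1.69901 / 1.30884 = 1.29811
The outcome is not rare, so the OR lies further from 1 than the RR.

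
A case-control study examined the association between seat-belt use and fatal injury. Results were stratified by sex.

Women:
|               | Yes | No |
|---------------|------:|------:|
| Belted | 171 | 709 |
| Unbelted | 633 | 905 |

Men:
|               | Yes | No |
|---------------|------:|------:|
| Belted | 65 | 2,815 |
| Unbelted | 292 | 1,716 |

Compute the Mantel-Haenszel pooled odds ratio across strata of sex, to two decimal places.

0.25

OR_MH = Σ(aᵢdᵢ/nᵢ) / Σ(bᵢcᵢ/nᵢ), where nᵢ is the stratum total.
Stratum 1 (Women): n = 2418; a·d/n = 171·905/2418 = 64.0012; b·c/n = 709·633/2418 = 185.6067
Stratum 2 (Men): n = 4888; a·d/n = 65·1716/4888 = 22.8191; b·c/n = 2815·292/4888 = 168.1628
OR_MH = (64.0012 + 22.8191) / (185.6067 + 168.1628) = 86.8204 / 353.7695 = 0.24542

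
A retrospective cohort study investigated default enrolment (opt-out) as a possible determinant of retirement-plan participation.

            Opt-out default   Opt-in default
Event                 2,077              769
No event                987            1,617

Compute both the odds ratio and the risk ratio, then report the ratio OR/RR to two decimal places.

2.10

Reading the table with exposure as columns: a = 2077 (Opt-out default, case), b = 987 (Opt-out default, non-case), c = 769 (Opt-in default, case), d = 1617.
OR = (2077·1617)/(987·769) = 3358509/759003 = 4.42490
Risk in exposed = 2077/3064 = 0.67787; risk in unexposed = 769/2386 = 0.32230; RR = 2.10325
OR/RR = 4.42490 / 2.10325 = 2.10383
The outcome is not rare, so the OR lies further from 1 than the RR.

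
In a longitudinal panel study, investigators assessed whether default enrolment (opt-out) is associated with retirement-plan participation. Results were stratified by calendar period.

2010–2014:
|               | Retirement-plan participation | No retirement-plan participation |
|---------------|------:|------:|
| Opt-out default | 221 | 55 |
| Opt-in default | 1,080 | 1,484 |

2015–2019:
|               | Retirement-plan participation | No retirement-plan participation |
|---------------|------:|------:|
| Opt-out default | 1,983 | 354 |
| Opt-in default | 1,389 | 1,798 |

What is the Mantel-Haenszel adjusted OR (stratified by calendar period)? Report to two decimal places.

OR_MH = Σ(aᵢdᵢ/nᵢ) / Σ(bᵢcᵢ/nᵢ), where nᵢ is the stratum total.
Stratum 1 (2010–2014): n = 2840; a·d/n = 221·1484/2840 = 115.4803; b·c/n = 55·1080/2840 = 20.9155
Stratum 2 (2015–2019): n = 5524; a·d/n = 1983·1798/5524 = 645.4442; b·c/n = 354·1389/5524 = 89.0127
OR_MH = (115.4803 + 645.4442) / (20.9155 + 89.0127) = 760.9245 / 109.9282 = 6.92202

6.92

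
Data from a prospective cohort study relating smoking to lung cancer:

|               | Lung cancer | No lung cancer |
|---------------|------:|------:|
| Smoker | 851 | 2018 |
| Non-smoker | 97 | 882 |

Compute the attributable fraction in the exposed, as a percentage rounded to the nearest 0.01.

66.60

Cells: a = 851, b = 2018, c = 97, d = 882.
Risk in exposed = 851/2869 = 0.29662; risk in unexposed = 97/979 = 0.09908.
RR = 0.29662/0.09908 = 2.99371
AR% = (RR − 1)/RR × 100 = (2.99371 − 1)/2.99371 × 100 = 66.5966%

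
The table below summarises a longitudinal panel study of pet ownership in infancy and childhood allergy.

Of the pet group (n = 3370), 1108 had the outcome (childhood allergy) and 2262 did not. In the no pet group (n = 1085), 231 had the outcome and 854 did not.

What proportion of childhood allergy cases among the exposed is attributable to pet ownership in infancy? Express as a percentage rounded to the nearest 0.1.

35.2

From the description: a = 1108, b = 2262, c = 231, d = 854.
Risk in exposed = 1108/3370 = 0.32878; risk in unexposed = 231/1085 = 0.21290.
RR = 0.32878/0.21290 = 1.54429
AR% = (RR − 1)/RR × 100 = (1.54429 − 1)/1.54429 × 100 = 35.2451%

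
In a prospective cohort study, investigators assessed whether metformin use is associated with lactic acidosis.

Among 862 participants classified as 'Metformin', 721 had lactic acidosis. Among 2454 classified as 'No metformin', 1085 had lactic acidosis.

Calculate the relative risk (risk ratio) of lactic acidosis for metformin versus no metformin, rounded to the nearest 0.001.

From the description: a = 721, b = 141, c = 1085, d = 1369.
Risk in exposed = 721/862 = 0.83643; risk in unexposed = 1085/2454 = 0.44214.
RR = 0.83643 / 0.44214 = 1.89179
The risk among the exposed is 1.89 times that among the unexposed.

1.892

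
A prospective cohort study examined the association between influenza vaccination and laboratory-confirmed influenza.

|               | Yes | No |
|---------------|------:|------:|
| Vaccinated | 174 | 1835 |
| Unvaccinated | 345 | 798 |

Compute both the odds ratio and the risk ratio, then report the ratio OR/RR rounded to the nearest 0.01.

0.76

Cells: a = 174, b = 1835, c = 345, d = 798.
OR = (174·798)/(1835·345) = 138852/633075 = 0.21933
Risk in exposed = 174/2009 = 0.08661; risk in unexposed = 345/1143 = 0.30184; RR = 0.28694
OR/RR = 0.21933 / 0.28694 = 0.76436
The outcome is not rare, so the OR lies further from 1 than the RR.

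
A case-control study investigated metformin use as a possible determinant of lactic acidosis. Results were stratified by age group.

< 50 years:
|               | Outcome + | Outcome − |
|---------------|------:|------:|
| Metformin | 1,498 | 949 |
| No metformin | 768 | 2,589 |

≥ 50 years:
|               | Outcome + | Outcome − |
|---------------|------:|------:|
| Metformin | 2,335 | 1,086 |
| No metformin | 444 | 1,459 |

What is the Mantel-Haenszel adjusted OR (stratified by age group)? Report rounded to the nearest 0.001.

6.052

OR_MH = Σ(aᵢdᵢ/nᵢ) / Σ(bᵢcᵢ/nᵢ), where nᵢ is the stratum total.
Stratum 1 (< 50 years): n = 5804; a·d/n = 1498·2589/5804 = 668.2154; b·c/n = 949·768/5804 = 125.5741
Stratum 2 (≥ 50 years): n = 5324; a·d/n = 2335·1459/5324 = 639.8882; b·c/n = 1086·444/5324 = 90.5680
OR_MH = (668.2154 + 639.8882) / (125.5741 + 90.5680) = 1308.1036 / 216.1421 = 6.05205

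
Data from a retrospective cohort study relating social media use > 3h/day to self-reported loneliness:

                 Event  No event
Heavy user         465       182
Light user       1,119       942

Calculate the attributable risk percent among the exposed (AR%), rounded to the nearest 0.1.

Cells: a = 465, b = 182, c = 1119, d = 942.
Risk in exposed = 465/647 = 0.71870; risk in unexposed = 1119/2061 = 0.54294.
RR = 0.71870/0.54294 = 1.32372
AR% = (RR − 1)/RR × 100 = (1.32372 − 1)/1.32372 × 100 = 24.4554%

24.5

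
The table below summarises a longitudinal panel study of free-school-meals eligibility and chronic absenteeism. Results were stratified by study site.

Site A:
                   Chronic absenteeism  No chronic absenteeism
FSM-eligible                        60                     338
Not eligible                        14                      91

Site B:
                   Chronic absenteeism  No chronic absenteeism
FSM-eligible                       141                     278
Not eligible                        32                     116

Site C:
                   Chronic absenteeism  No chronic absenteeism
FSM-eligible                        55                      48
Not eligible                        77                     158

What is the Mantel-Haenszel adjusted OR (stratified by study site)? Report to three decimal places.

1.815

OR_MH = Σ(aᵢdᵢ/nᵢ) / Σ(bᵢcᵢ/nᵢ), where nᵢ is the stratum total.
Stratum 1 (Site A): n = 503; a·d/n = 60·91/503 = 10.8549; b·c/n = 338·14/503 = 9.4076
Stratum 2 (Site B): n = 567; a·d/n = 141·116/567 = 28.8466; b·c/n = 278·32/567 = 15.6896
Stratum 3 (Site C): n = 338; a·d/n = 55·158/338 = 25.7101; b·c/n = 48·77/338 = 10.9349
OR_MH = (10.8549 + 28.8466 + 25.7101) / (9.4076 + 15.6896 + 10.9349) = 65.4115 / 36.0321 = 1.81537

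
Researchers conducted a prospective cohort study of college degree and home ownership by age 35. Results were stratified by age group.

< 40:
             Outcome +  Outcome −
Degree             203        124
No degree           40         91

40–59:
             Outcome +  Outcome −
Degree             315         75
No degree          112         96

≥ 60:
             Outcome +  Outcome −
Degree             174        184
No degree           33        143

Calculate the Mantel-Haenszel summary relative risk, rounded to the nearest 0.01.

1.82

RR_MH = Σ(aᵢ·n₀ᵢ/nᵢ) / Σ(cᵢ·n₁ᵢ/nᵢ), with n₁ᵢ = aᵢ+bᵢ (exposed), n₀ᵢ = cᵢ+dᵢ (unexposed), nᵢ = n₁ᵢ+n₀ᵢ.
Stratum 1 (< 40): n₁ = 327, n₀ = 131, n = 458; a·n₀/n = 203·131/458 = 58.0633; c·n₁/n = 40·327/458 = 28.5590
Stratum 2 (40–59): n₁ = 390, n₀ = 208, n = 598; a·n₀/n = 315·208/598 = 109.5652; c·n₁/n = 112·390/598 = 73.0435
Stratum 3 (≥ 60): n₁ = 358, n₀ = 176, n = 534; a·n₀/n = 174·176/534 = 57.3483; c·n₁/n = 33·358/534 = 22.1236
RR_MH = (58.0633 + 109.5652 + 57.3483) / (28.5590 + 73.0435 + 22.1236) = 224.9769 / 123.7260 = 1.81835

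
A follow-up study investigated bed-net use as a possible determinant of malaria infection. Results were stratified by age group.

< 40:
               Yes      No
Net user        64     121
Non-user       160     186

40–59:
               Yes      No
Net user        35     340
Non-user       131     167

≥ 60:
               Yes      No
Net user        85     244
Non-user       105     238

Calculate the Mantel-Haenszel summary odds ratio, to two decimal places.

0.43

OR_MH = Σ(aᵢdᵢ/nᵢ) / Σ(bᵢcᵢ/nᵢ), where nᵢ is the stratum total.
Stratum 1 (< 40): n = 531; a·d/n = 64·186/531 = 22.4181; b·c/n = 121·160/531 = 36.4595
Stratum 2 (40–59): n = 673; a·d/n = 35·167/673 = 8.6850; b·c/n = 340·131/673 = 66.1813
Stratum 3 (≥ 60): n = 672; a·d/n = 85·238/672 = 30.1042; b·c/n = 244·105/672 = 38.1250
OR_MH = (22.4181 + 8.6850 + 30.1042) / (36.4595 + 66.1813 + 38.1250) = 61.2072 / 140.7658 = 0.43482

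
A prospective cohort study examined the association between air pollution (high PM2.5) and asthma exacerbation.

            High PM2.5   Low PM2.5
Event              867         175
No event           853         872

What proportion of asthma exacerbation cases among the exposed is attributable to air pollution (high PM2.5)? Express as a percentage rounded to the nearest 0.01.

Reading the table with exposure as columns: a = 867 (High PM2.5, case), b = 853 (High PM2.5, non-case), c = 175 (Low PM2.5, case), d = 872.
Risk in exposed = 867/1720 = 0.50407; risk in unexposed = 175/1047 = 0.16714.
RR = 0.50407/0.16714 = 3.01578
AR% = (RR − 1)/RR × 100 = (3.01578 − 1)/3.01578 × 100 = 66.8411%

66.84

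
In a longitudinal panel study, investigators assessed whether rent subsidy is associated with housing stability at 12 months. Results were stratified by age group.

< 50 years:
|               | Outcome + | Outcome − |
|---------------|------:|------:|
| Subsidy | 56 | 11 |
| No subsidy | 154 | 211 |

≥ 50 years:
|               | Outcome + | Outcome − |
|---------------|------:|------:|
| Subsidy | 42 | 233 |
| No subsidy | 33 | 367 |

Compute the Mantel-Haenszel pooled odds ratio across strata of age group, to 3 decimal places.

3.278

OR_MH = Σ(aᵢdᵢ/nᵢ) / Σ(bᵢcᵢ/nᵢ), where nᵢ is the stratum total.
Stratum 1 (< 50 years): n = 432; a·d/n = 56·211/432 = 27.3519; b·c/n = 11·154/432 = 3.9213
Stratum 2 (≥ 50 years): n = 675; a·d/n = 42·367/675 = 22.8356; b·c/n = 233·33/675 = 11.3911
OR_MH = (27.3519 + 22.8356) / (3.9213 + 11.3911) = 50.1874 / 15.3124 = 3.27756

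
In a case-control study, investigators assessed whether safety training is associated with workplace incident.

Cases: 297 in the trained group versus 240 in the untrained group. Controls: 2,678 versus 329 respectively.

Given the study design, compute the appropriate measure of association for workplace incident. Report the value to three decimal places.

0.152

From the description: a = 297, b = 2678, c = 240, d = 329.
This is a case-control study: participants were sampled on outcome status, so risks in the source population cannot be estimated directly — relative risk is not valid here. The odds ratio is the appropriate measure.
OR = (a·d)/(b·c) = (297 × 329) / (2678 × 240) = 97713 / 642720 = 0.15203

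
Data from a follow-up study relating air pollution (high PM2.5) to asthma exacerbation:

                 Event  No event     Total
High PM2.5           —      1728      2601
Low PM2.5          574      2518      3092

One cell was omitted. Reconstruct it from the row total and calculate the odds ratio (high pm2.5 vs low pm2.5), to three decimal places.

The missing cell is in the exposed row: 2601 − 1728 = 873.
So a = 873, b = 1728, c = 574, d = 2518.
OR = (a·d)/(b·c) = (873 × 2518) / (1728 × 574) = 2198214 / 991872 = 2.21623

2.216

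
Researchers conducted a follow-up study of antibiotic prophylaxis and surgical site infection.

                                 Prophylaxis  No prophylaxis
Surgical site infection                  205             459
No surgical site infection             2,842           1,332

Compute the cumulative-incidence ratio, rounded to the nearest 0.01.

Reading the table with exposure as columns: a = 205 (Prophylaxis, case), b = 2842 (Prophylaxis, non-case), c = 459 (No prophylaxis, case), d = 1332.
Risk in exposed = 205/3047 = 0.06728; risk in unexposed = 459/1791 = 0.25628.
RR = 0.06728 / 0.25628 = 0.26252
The risk is 74% lower among the exposed than among the unexposed.

0.26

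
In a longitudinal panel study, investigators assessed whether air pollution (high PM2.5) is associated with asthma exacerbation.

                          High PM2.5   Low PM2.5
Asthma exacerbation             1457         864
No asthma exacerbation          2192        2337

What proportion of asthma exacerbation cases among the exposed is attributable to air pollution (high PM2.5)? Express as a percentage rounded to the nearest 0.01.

Reading the table with exposure as columns: a = 1457 (High PM2.5, case), b = 2192 (High PM2.5, non-case), c = 864 (Low PM2.5, case), d = 2337.
Risk in exposed = 1457/3649 = 0.39929; risk in unexposed = 864/3201 = 0.26992.
RR = 0.39929/0.26992 = 1.47930
AR% = (RR − 1)/RR × 100 = (1.47930 − 1)/1.47930 × 100 = 32.4007%

32.40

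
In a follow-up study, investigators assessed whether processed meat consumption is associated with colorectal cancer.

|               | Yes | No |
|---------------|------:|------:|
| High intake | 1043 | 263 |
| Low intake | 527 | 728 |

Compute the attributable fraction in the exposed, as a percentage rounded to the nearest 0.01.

47.42

Cells: a = 1043, b = 263, c = 527, d = 728.
Risk in exposed = 1043/1306 = 0.79862; risk in unexposed = 527/1255 = 0.41992.
RR = 0.79862/0.41992 = 1.90184
AR% = (RR − 1)/RR × 100 = (1.90184 − 1)/1.90184 × 100 = 47.4194%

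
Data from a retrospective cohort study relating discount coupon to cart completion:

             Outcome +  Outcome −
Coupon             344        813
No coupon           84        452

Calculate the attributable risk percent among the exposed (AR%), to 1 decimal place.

Cells: a = 344, b = 813, c = 84, d = 452.
Risk in exposed = 344/1157 = 0.29732; risk in unexposed = 84/536 = 0.15672.
RR = 0.29732/0.15672 = 1.89719
AR% = (RR − 1)/RR × 100 = (1.89719 − 1)/1.89719 × 100 = 47.2904%

47.3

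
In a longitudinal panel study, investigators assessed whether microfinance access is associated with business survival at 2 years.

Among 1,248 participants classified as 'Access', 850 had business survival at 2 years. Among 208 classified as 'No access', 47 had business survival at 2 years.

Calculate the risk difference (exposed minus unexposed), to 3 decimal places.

From the description: a = 850, b = 398, c = 47, d = 161.
Risk in exposed = 850/1248 = 0.681090; risk in unexposed = 47/208 = 0.225962.
Risk difference = 0.681090 − 0.225962 = 0.455128

0.455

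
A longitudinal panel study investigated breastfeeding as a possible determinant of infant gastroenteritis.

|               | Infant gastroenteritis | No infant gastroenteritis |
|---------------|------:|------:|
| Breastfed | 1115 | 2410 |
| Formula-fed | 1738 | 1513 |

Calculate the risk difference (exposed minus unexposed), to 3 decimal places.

Cells: a = 1115, b = 2410, c = 1738, d = 1513.
Risk in exposed = 1115/3525 = 0.316312; risk in unexposed = 1738/3251 = 0.534605.
Risk difference = 0.316312 − 0.534605 = -0.218293

-0.218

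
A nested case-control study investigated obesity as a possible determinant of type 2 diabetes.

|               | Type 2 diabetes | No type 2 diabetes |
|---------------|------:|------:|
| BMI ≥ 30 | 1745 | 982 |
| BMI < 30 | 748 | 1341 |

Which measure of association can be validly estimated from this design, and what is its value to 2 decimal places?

Cells: a = 1745, b = 982, c = 748, d = 1341.
This is a nested case-control study: participants were sampled on outcome status, so risks in the source population cannot be estimated directly — relative risk is not valid here. The odds ratio is the appropriate measure.
OR = (a·d)/(b·c) = (1745 × 1341) / (982 × 748) = 2340045 / 734536 = 3.18575

3.19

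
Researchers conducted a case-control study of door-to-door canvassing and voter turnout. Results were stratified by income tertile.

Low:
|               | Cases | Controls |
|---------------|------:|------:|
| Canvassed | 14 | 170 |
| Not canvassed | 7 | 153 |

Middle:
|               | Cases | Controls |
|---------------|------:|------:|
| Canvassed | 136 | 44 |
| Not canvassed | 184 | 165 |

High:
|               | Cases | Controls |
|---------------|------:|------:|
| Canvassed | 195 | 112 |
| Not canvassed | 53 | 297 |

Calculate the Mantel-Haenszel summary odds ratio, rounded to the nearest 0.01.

4.92

OR_MH = Σ(aᵢdᵢ/nᵢ) / Σ(bᵢcᵢ/nᵢ), where nᵢ is the stratum total.
Stratum 1 (Low): n = 344; a·d/n = 14·153/344 = 6.2267; b·c/n = 170·7/344 = 3.4593
Stratum 2 (Middle): n = 529; a·d/n = 136·165/529 = 42.4197; b·c/n = 44·184/529 = 15.3043
Stratum 3 (High): n = 657; a·d/n = 195·297/657 = 88.1507; b·c/n = 112·53/657 = 9.0350
OR_MH = (6.2267 + 42.4197 + 88.1507) / (3.4593 + 15.3043 + 9.0350) = 136.7971 / 27.7987 = 4.92100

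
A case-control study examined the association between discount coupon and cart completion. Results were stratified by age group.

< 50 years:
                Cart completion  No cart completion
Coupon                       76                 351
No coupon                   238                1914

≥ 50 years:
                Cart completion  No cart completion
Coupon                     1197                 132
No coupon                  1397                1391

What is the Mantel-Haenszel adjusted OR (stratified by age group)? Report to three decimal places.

OR_MH = Σ(aᵢdᵢ/nᵢ) / Σ(bᵢcᵢ/nᵢ), where nᵢ is the stratum total.
Stratum 1 (< 50 years): n = 2579; a·d/n = 76·1914/2579 = 56.4033; b·c/n = 351·238/2579 = 32.3916
Stratum 2 (≥ 50 years): n = 4117; a·d/n = 1197·1391/4117 = 404.4273; b·c/n = 132·1397/4117 = 44.7909
OR_MH = (56.4033 + 404.4273) / (32.3916 + 44.7909) = 460.8305 / 77.1825 = 5.97066

5.971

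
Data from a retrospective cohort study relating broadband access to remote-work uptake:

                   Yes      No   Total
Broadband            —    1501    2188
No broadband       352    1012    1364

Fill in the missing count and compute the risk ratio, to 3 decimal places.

1.217

The missing cell is in the exposed row: 2188 − 1501 = 687.
So a = 687, b = 1501, c = 352, d = 1012.
RR = [a/(a+b)] / [c/(c+d)] = (687/2188) / (352/1364) = 0.31399/0.25806 = 1.21669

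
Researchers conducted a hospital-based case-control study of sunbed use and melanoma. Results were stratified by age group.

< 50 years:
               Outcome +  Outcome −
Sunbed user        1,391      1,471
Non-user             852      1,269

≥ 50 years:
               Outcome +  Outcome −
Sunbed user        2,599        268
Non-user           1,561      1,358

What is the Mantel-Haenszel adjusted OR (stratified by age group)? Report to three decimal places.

2.978

OR_MH = Σ(aᵢdᵢ/nᵢ) / Σ(bᵢcᵢ/nᵢ), where nᵢ is the stratum total.
Stratum 1 (< 50 years): n = 4983; a·d/n = 1391·1269/4983 = 354.2402; b·c/n = 1471·852/4983 = 251.5135
Stratum 2 (≥ 50 years): n = 5786; a·d/n = 2599·1358/5786 = 609.9969; b·c/n = 268·1561/5786 = 72.3035
OR_MH = (354.2402 + 609.9969) / (251.5135 + 72.3035) = 964.2371 / 323.8170 = 2.97772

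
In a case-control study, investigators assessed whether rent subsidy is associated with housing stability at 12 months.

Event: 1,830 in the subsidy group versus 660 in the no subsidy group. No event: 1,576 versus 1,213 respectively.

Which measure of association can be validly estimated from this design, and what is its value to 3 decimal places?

2.134

From the description: a = 1830, b = 1576, c = 660, d = 1213.
This is a case-control study: participants were sampled on outcome status, so risks in the source population cannot be estimated directly — relative risk is not valid here. The odds ratio is the appropriate measure.
OR = (a·d)/(b·c) = (1830 × 1213) / (1576 × 660) = 2219790 / 1040160 = 2.13409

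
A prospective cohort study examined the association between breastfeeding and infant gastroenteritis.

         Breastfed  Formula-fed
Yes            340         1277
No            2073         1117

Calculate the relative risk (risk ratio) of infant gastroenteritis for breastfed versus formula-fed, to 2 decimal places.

0.26

Reading the table with exposure as columns: a = 340 (Breastfed, case), b = 2073 (Breastfed, non-case), c = 1277 (Formula-fed, case), d = 1117.
Risk in exposed = 340/2413 = 0.14090; risk in unexposed = 1277/2394 = 0.53342.
RR = 0.14090 / 0.53342 = 0.26415
The risk is 74% lower among the exposed than among the unexposed.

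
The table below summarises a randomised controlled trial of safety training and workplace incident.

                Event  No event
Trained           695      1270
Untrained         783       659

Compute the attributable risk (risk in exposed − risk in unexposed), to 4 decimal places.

Cells: a = 695, b = 1270, c = 783, d = 659.
Risk in exposed = 695/1965 = 0.353690; risk in unexposed = 783/1442 = 0.542996.
Risk difference = 0.353690 − 0.542996 = -0.189306

-0.1893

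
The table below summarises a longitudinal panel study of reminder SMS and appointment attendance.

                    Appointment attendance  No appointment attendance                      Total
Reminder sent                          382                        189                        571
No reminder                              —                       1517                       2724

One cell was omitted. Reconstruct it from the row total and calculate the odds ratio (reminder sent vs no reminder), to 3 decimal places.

2.540

The missing cell is in the unexposed row: 2724 − 1517 = 1207.
So a = 382, b = 189, c = 1207, d = 1517.
OR = (a·d)/(b·c) = (382 × 1517) / (189 × 1207) = 579494 / 228123 = 2.54027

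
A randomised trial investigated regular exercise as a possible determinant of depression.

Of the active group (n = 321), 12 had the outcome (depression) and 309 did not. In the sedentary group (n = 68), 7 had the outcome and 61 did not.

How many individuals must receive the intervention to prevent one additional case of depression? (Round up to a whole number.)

16

Risk in treated group = 12/321 = 0.03738; risk in control = 7/68 = 0.10294.
Absolute risk reduction = 0.10294 − 0.03738 = 0.06556
NNT = 1 / ARR = 1 / 0.06556 = 15.254 → round up → 16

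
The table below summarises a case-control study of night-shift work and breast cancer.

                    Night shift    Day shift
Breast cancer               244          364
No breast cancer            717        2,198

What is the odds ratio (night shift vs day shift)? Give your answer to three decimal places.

2.055

Reading the table with exposure as columns: a = 244 (Night shift, case), b = 717 (Night shift, non-case), c = 364 (Day shift, case), d = 2198.
OR = (a·d)/(b·c) = (244 × 2198) / (717 × 364) = 536312 / 260988 = 2.05493
The odds of breast cancer are about 2.05 times as high in the night shift group.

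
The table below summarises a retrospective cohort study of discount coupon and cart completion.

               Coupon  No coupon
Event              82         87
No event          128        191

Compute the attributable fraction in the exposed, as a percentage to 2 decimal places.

19.85

Reading the table with exposure as columns: a = 82 (Coupon, case), b = 128 (Coupon, non-case), c = 87 (No coupon, case), d = 191.
Risk in exposed = 82/210 = 0.39048; risk in unexposed = 87/278 = 0.31295.
RR = 0.39048/0.31295 = 1.24773
AR% = (RR − 1)/RR × 100 = (1.24773 − 1)/1.24773 × 100 = 19.8544%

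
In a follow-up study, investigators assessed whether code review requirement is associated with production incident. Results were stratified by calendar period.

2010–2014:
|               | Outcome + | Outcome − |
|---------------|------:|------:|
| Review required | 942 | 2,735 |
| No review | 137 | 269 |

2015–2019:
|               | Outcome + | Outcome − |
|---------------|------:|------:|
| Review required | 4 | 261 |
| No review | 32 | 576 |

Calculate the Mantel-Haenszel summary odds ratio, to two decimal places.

OR_MH = Σ(aᵢdᵢ/nᵢ) / Σ(bᵢcᵢ/nᵢ), where nᵢ is the stratum total.
Stratum 1 (2010–2014): n = 4083; a·d/n = 942·269/4083 = 62.0617; b·c/n = 2735·137/4083 = 91.7695
Stratum 2 (2015–2019): n = 873; a·d/n = 4·576/873 = 2.6392; b·c/n = 261·32/873 = 9.5670
OR_MH = (62.0617 + 2.6392) / (91.7695 + 9.5670) = 64.7009 / 101.3365 = 0.63848

0.64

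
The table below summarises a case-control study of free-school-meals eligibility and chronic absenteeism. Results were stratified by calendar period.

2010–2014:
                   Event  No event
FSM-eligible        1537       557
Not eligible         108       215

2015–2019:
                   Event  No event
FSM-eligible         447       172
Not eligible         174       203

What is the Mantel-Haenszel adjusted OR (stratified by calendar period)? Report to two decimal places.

4.15

OR_MH = Σ(aᵢdᵢ/nᵢ) / Σ(bᵢcᵢ/nᵢ), where nᵢ is the stratum total.
Stratum 1 (2010–2014): n = 2417; a·d/n = 1537·215/2417 = 136.7211; b·c/n = 557·108/2417 = 24.8887
Stratum 2 (2015–2019): n = 996; a·d/n = 447·203/996 = 91.1054; b·c/n = 172·174/996 = 30.0482
OR_MH = (136.7211 + 91.1054) / (24.8887 + 30.0482) = 227.8266 / 54.9369 = 4.14706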